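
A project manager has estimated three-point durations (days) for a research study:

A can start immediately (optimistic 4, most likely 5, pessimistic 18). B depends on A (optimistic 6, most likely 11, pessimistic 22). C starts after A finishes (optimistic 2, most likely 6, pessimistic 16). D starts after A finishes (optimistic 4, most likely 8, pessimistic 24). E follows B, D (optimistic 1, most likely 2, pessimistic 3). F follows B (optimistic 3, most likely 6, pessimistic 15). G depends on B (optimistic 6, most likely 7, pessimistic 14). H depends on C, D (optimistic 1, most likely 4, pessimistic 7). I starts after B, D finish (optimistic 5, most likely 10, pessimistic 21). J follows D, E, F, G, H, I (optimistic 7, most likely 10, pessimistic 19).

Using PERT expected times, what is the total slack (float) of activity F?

4 days

te_A = (4 + 4·5 + 18)/6 = 42/6 = 7
te_B = (6 + 4·11 + 22)/6 = 72/6 = 12
te_C = (2 + 4·6 + 16)/6 = 42/6 = 7
te_D = (4 + 4·8 + 24)/6 = 60/6 = 10
te_E = (1 + 4·2 + 3)/6 = 12/6 = 2
te_F = (3 + 4·6 + 15)/6 = 42/6 = 7
te_G = (6 + 4·7 + 14)/6 = 48/6 = 8
te_H = (1 + 4·4 + 7)/6 = 24/6 = 4
te_I = (5 + 4·10 + 21)/6 = 66/6 = 11
te_J = (7 + 4·10 + 19)/6 = 66/6 = 11

Forward pass:
ES_A = 0; EF_A = 7
ES_B = 7; EF_B = 7+12 = 19
ES_C = 7; EF_C = 7+7 = 14
ES_D = 7; EF_D = 7+10 = 17
ES_E = max(EF_B=19, EF_D=17) = 19; EF_E = 19+2 = 21
ES_F = 19; EF_F = 19+7 = 26
ES_G = 19; EF_G = 19+8 = 27
ES_H = max(EF_C=14, EF_D=17) = 17; EF_H = 17+4 = 21
ES_I = max(EF_B=19, EF_D=17) = 19; EF_I = 19+11 = 30
ES_J = max(EF_D=17, EF_E=21, EF_F=26, EF_G=27, EF_H=21, EF_I=30) = 30; EF_J = 30+11 = 41
Expected project duration μ = 41 days. Critical path: A → B → I → J.

Backward pass:
LF_J = 41; LS_J = 41−11 = 30
LF_I = LS_J = 30; LS_I = 30−11 = 19
LF_H = LS_J = 30; LS_H = 30−4 = 26
LF_G = LS_J = 30; LS_G = 30−8 = 22
LF_F = LS_J = 30; LS_F = 30−7 = 23
LF_E = LS_J = 30; LS_E = 30−2 = 28
LF_D = min(LS_E=28, LS_H=26, LS_I=19, LS_J=30) = 19; LS_D = 19−10 = 9
LF_C = LS_H = 26; LS_C = 26−7 = 19
LF_B = min(LS_E=28, LS_F=23, LS_G=22, LS_I=19) = 19; LS_B = 19−12 = 7
LF_A = min(LS_B=7, LS_C=19, LS_D=9) = 7; LS_A = 7−7 = 0
Slack_F = LS_F − ES_F = 23 − 19 = 4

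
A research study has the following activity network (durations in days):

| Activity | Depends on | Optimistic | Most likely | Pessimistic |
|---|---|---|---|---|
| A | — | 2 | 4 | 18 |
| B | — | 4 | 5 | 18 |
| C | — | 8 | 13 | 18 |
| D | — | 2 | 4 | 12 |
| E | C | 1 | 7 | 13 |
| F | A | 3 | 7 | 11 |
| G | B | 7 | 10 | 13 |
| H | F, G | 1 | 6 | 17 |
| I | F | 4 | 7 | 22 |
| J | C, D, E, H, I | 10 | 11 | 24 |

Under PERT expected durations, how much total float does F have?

2 days

te_A = (2 + 4·4 + 18)/6 = 36/6 = 6
te_B = (4 + 4·5 + 18)/6 = 42/6 = 7
te_C = (8 + 4·13 + 18)/6 = 78/6 = 13
te_D = (2 + 4·4 + 12)/6 = 30/6 = 5
te_E = (1 + 4·7 + 13)/6 = 42/6 = 7
te_F = (3 + 4·7 + 11)/6 = 42/6 = 7
te_G = (7 + 4·10 + 13)/6 = 60/6 = 10
te_H = (1 + 4·6 + 17)/6 = 42/6 = 7
te_I = (4 + 4·7 + 22)/6 = 54/6 = 9
te_J = (10 + 4·11 + 24)/6 = 78/6 = 13

Forward pass:
ES_A = 0; EF_A = 6
ES_B = 0; EF_B = 7
ES_C = 0; EF_C = 13
ES_D = 0; EF_D = 5
ES_E = 13; EF_E = 13+7 = 20
ES_F = 6; EF_F = 6+7 = 13
ES_G = 7; EF_G = 7+10 = 17
ES_H = max(EF_F=13, EF_G=17) = 17; EF_H = 17+7 = 24
ES_I = 13; EF_I = 13+9 = 22
ES_J = max(EF_C=13, EF_D=5, EF_E=20, EF_H=24, EF_I=22) = 24; EF_J = 24+13 = 37
Expected project duration μ = 37 days. Critical path: B → G → H → J.

Backward pass:
LF_J = 37; LS_J = 37−13 = 24
LF_I = LS_J = 24; LS_I = 24−9 = 15
LF_H = LS_J = 24; LS_H = 24−7 = 17
LF_G = LS_H = 17; LS_G = 17−10 = 7
LF_F = min(LS_H=17, LS_I=15) = 15; LS_F = 15−7 = 8
LF_E = LS_J = 24; LS_E = 24−7 = 17
LF_D = LS_J = 24; LS_D = 24−5 = 19
LF_C = min(LS_E=17, LS_J=24) = 17; LS_C = 17−13 = 4
LF_B = LS_G = 7; LS_B = 7−7 = 0
LF_A = LS_F = 8; LS_A = 8−6 = 2
Slack_F = LS_F − ES_F = 8 − 6 = 2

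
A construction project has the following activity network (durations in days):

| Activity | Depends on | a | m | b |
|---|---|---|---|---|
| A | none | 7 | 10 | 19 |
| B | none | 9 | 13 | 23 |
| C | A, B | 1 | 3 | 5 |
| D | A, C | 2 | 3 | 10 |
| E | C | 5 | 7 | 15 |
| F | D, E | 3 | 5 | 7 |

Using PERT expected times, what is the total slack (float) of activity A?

3 days

te_A = (7 + 4·10 + 19)/6 = 66/6 = 11
te_B = (9 + 4·13 + 23)/6 = 84/6 = 14
te_C = (1 + 4·3 + 5)/6 = 18/6 = 3
te_D = (2 + 4·3 + 10)/6 = 24/6 = 4
te_E = (5 + 4·7 + 15)/6 = 48/6 = 8
te_F = (3 + 4·5 + 7)/6 = 30/6 = 5

Forward pass:
ES_A = 0; EF_A = 11
ES_B = 0; EF_B = 14
ES_C = max(EF_A=11, EF_B=14) = 14; EF_C = 14+3 = 17
ES_D = max(EF_A=11, EF_C=17) = 17; EF_D = 17+4 = 21
ES_E = 17; EF_E = 17+8 = 25
ES_F = max(EF_D=21, EF_E=25) = 25; EF_F = 25+5 = 30
Expected project duration μ = 30 days. Critical path: B → C → E → F.

Backward pass:
LF_F = 30; LS_F = 30−5 = 25
LF_E = LS_F = 25; LS_E = 25−8 = 17
LF_D = LS_F = 25; LS_D = 25−4 = 21
LF_C = min(LS_D=21, LS_E=17) = 17; LS_C = 17−3 = 14
LF_B = LS_C = 14; LS_B = 14−14 = 0
LF_A = min(LS_C=14, LS_D=21) = 14; LS_A = 14−11 = 3
Slack_A = LS_A − ES_A = 3 − 0 = 3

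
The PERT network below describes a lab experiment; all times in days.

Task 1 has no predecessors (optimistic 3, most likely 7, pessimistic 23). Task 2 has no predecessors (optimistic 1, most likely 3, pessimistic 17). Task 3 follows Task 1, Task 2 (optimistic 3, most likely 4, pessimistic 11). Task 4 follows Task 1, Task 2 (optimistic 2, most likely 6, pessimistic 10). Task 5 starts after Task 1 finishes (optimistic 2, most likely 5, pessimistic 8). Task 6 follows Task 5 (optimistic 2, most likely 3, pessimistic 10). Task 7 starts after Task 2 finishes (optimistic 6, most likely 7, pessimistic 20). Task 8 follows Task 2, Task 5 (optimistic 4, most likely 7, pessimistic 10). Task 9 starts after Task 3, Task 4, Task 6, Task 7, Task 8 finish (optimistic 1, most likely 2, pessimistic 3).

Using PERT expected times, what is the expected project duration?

te_Task 1 = (3 + 4·7 + 23)/6 = 54/6 = 9
te_Task 2 = (1 + 4·3 + 17)/6 = 30/6 = 5
te_Task 3 = (3 + 4·4 + 11)/6 = 30/6 = 5
te_Task 4 = (2 + 4·6 + 10)/6 = 36/6 = 6
te_Task 5 = (2 + 4·5 + 8)/6 = 30/6 = 5
te_Task 6 = (2 + 4·3 + 10)/6 = 24/6 = 4
te_Task 7 = (6 + 4·7 + 20)/6 = 54/6 = 9
te_Task 8 = (4 + 4·7 + 10)/6 = 42/6 = 7
te_Task 9 = (1 + 4·2 + 3)/6 = 12/6 = 2

Forward pass:
ES_Task 1 = 0; EF_Task 1 = 9
ES_Task 2 = 0; EF_Task 2 = 5
ES_Task 3 = max(EF_Task 1=9, EF_Task 2=5) = 9; EF_Task 3 = 9+5 = 14
ES_Task 4 = max(EF_Task 1=9, EF_Task 2=5) = 9; EF_Task 4 = 9+6 = 15
ES_Task 5 = 9; EF_Task 5 = 9+5 = 14
ES_Task 6 = 14; EF_Task 6 = 14+4 = 18
ES_Task 7 = 5; EF_Task 7 = 5+9 = 14
ES_Task 8 = max(EF_Task 2=5, EF_Task 5=14) = 14; EF_Task 8 = 14+7 = 21
ES_Task 9 = max(EF_Task 3=14, EF_Task 4=15, EF_Task 6=18, EF_Task 7=14, EF_Task 8=21) = 21; EF_Task 9 = 21+2 = 23
Expected project duration μ = 23 days. Critical path: Task 1 → Task 5 → Task 8 → Task 9.

23 days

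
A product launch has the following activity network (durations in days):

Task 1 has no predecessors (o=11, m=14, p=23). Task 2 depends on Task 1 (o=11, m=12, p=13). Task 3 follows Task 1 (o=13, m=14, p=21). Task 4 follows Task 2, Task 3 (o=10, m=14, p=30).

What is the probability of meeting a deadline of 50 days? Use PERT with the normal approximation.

te_Task 1 = (11 + 4·14 + 23)/6 = 90/6 = 15; σ²_Task 1 = ((23−11)/6)² = 4.000
te_Task 2 = (11 + 4·12 + 13)/6 = 72/6 = 12; σ²_Task 2 = ((13−11)/6)² = 0.111
te_Task 3 = (13 + 4·14 + 21)/6 = 90/6 = 15; σ²_Task 3 = ((21−13)/6)² = 1.778
te_Task 4 = (10 + 4·14 + 30)/6 = 96/6 = 16; σ²_Task 4 = ((30−10)/6)² = 11.111

Forward pass:
ES_Task 1 = 0; EF_Task 1 = 15
ES_Task 2 = 15; EF_Task 2 = 15+12 = 27
ES_Task 3 = 15; EF_Task 3 = 15+15 = 30
ES_Task 4 = max(EF_Task 2=27, EF_Task 3=30) = 30; EF_Task 4 = 30+16 = 46
Expected project duration μ = 46 days. Critical path: Task 1 → Task 3 → Task 4.

Variance along critical path = 4.000 + 1.778 + 11.111 = 16.889; σ = √16.889 = 4.110 days.
Z = (50 − 46) / 4.110 = 0.973
P(T ≤ 50) = Φ(0.973) ≈ 0.835

0.835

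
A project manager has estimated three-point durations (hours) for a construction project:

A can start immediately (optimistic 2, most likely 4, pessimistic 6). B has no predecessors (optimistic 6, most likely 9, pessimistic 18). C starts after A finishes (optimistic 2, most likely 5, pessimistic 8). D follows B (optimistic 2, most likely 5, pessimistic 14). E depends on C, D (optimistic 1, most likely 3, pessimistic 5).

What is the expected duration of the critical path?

te_A = (2 + 4·4 + 6)/6 = 24/6 = 4
te_B = (6 + 4·9 + 18)/6 = 60/6 = 10
te_C = (2 + 4·5 + 8)/6 = 30/6 = 5
te_D = (2 + 4·5 + 14)/6 = 36/6 = 6
te_E = (1 + 4·3 + 5)/6 = 18/6 = 3

Forward pass:
ES_A = 0; EF_A = 4
ES_B = 0; EF_B = 10
ES_C = 4; EF_C = 4+5 = 9
ES_D = 10; EF_D = 10+6 = 16
ES_E = max(EF_C=9, EF_D=16) = 16; EF_E = 16+3 = 19
Expected project duration μ = 19 hours. Critical path: B → D → E.

19 hours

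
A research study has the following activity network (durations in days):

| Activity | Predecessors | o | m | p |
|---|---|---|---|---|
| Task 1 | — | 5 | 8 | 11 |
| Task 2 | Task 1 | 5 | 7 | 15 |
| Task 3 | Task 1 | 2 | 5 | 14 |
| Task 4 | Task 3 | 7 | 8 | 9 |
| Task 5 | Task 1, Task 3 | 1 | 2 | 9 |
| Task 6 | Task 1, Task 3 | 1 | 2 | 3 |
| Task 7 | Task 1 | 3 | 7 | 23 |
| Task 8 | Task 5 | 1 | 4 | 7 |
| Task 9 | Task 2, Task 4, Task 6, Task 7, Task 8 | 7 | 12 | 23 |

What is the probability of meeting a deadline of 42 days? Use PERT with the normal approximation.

te_Task 1 = (5 + 4·8 + 11)/6 = 48/6 = 8; σ²_Task 1 = ((11−5)/6)² = 1.000
te_Task 2 = (5 + 4·7 + 15)/6 = 48/6 = 8; σ²_Task 2 = ((15−5)/6)² = 2.778
te_Task 3 = (2 + 4·5 + 14)/6 = 36/6 = 6; σ²_Task 3 = ((14−2)/6)² = 4.000
te_Task 4 = (7 + 4·8 + 9)/6 = 48/6 = 8; σ²_Task 4 = ((9−7)/6)² = 0.111
te_Task 5 = (1 + 4·2 + 9)/6 = 18/6 = 3; σ²_Task 5 = ((9−1)/6)² = 1.778
te_Task 6 = (1 + 4·2 + 3)/6 = 12/6 = 2; σ²_Task 6 = ((3−1)/6)² = 0.111
te_Task 7 = (3 + 4·7 + 23)/6 = 54/6 = 9; σ²_Task 7 = ((23−3)/6)² = 11.111
te_Task 8 = (1 + 4·4 + 7)/6 = 24/6 = 4; σ²_Task 8 = ((7−1)/6)² = 1.000
te_Task 9 = (7 + 4·12 + 23)/6 = 78/6 = 13; σ²_Task 9 = ((23−7)/6)² = 7.111

Forward pass:
ES_Task 1 = 0; EF_Task 1 = 8
ES_Task 2 = 8; EF_Task 2 = 8+8 = 16
ES_Task 3 = 8; EF_Task 3 = 8+6 = 14
ES_Task 4 = 14; EF_Task 4 = 14+8 = 22
ES_Task 5 = max(EF_Task 1=8, EF_Task 3=14) = 14; EF_Task 5 = 14+3 = 17
ES_Task 6 = max(EF_Task 1=8, EF_Task 3=14) = 14; EF_Task 6 = 14+2 = 16
ES_Task 7 = 8; EF_Task 7 = 8+9 = 17
ES_Task 8 = 17; EF_Task 8 = 17+4 = 21
ES_Task 9 = max(EF_Task 2=16, EF_Task 4=22, EF_Task 6=16, EF_Task 7=17, EF_Task 8=21) = 22; EF_Task 9 = 22+13 = 35
Expected project duration μ = 35 days. Critical path: Task 1 → Task 3 → Task 4 → Task 9.

Variance along critical path = 1.000 + 4.000 + 0.111 + 7.111 = 12.222; σ = √12.222 = 3.496 days.
Z = (42 − 35) / 3.496 = 2.002
P(T ≤ 42) = Φ(2.002) ≈ 0.977

0.977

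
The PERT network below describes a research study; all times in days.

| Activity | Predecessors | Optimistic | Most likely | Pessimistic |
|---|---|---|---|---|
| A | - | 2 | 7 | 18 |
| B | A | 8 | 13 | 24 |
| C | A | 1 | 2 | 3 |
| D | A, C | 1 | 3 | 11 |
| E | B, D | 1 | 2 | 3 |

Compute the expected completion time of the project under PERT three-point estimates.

24 days

te_A = (2 + 4·7 + 18)/6 = 48/6 = 8
te_B = (8 + 4·13 + 24)/6 = 84/6 = 14
te_C = (1 + 4·2 + 3)/6 = 12/6 = 2
te_D = (1 + 4·3 + 11)/6 = 24/6 = 4
te_E = (1 + 4·2 + 3)/6 = 12/6 = 2

Forward pass:
ES_A = 0; EF_A = 8
ES_B = 8; EF_B = 8+14 = 22
ES_C = 8; EF_C = 8+2 = 10
ES_D = max(EF_A=8, EF_C=10) = 10; EF_D = 10+4 = 14
ES_E = max(EF_B=22, EF_D=14) = 22; EF_E = 22+2 = 24
Expected project duration μ = 24 days. Critical path: A → B → E.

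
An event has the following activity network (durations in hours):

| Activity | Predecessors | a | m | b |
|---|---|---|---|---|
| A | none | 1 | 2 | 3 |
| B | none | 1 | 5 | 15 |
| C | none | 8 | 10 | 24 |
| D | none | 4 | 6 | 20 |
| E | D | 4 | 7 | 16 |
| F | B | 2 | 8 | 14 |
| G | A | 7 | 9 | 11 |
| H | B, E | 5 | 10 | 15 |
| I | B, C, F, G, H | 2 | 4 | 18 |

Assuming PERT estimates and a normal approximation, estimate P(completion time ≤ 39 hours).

te_A = (1 + 4·2 + 3)/6 = 12/6 = 2; σ²_A = ((3−1)/6)² = 0.111
te_B = (1 + 4·5 + 15)/6 = 36/6 = 6; σ²_B = ((15−1)/6)² = 5.444
te_C = (8 + 4·10 + 24)/6 = 72/6 = 12; σ²_C = ((24−8)/6)² = 7.111
te_D = (4 + 4·6 + 20)/6 = 48/6 = 8; σ²_D = ((20−4)/6)² = 7.111
te_E = (4 + 4·7 + 16)/6 = 48/6 = 8; σ²_E = ((16−4)/6)² = 4.000
te_F = (2 + 4·8 + 14)/6 = 48/6 = 8; σ²_F = ((14−2)/6)² = 4.000
te_G = (7 + 4·9 + 11)/6 = 54/6 = 9; σ²_G = ((11−7)/6)² = 0.444
te_H = (5 + 4·10 + 15)/6 = 60/6 = 10; σ²_H = ((15−5)/6)² = 2.778
te_I = (2 + 4·4 + 18)/6 = 36/6 = 6; σ²_I = ((18−2)/6)² = 7.111

Forward pass:
ES_A = 0; EF_A = 2
ES_B = 0; EF_B = 6
ES_C = 0; EF_C = 12
ES_D = 0; EF_D = 8
ES_E = 8; EF_E = 8+8 = 16
ES_F = 6; EF_F = 6+8 = 14
ES_G = 2; EF_G = 2+9 = 11
ES_H = max(EF_B=6, EF_E=16) = 16; EF_H = 16+10 = 26
ES_I = max(EF_B=6, EF_C=12, EF_F=14, EF_G=11, EF_H=26) = 26; EF_I = 26+6 = 32
Expected project duration μ = 32 hours. Critical path: D → E → H → I.

Variance along critical path = 7.111 + 4.000 + 2.778 + 7.111 = 21.000; σ = √21.000 = 4.583 hours.
Z = (39 − 32) / 4.583 = 1.528
P(T ≤ 39) = Φ(1.528) ≈ 0.937

0.937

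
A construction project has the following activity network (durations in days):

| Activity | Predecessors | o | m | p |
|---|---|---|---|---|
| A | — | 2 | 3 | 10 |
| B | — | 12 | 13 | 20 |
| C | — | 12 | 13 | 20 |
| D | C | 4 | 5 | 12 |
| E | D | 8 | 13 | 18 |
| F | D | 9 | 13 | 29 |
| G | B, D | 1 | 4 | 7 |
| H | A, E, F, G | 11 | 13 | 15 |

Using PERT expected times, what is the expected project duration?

48 days

te_A = (2 + 4·3 + 10)/6 = 24/6 = 4
te_B = (12 + 4·13 + 20)/6 = 84/6 = 14
te_C = (12 + 4·13 + 20)/6 = 84/6 = 14
te_D = (4 + 4·5 + 12)/6 = 36/6 = 6
te_E = (8 + 4·13 + 18)/6 = 78/6 = 13
te_F = (9 + 4·13 + 29)/6 = 90/6 = 15
te_G = (1 + 4·4 + 7)/6 = 24/6 = 4
te_H = (11 + 4·13 + 15)/6 = 78/6 = 13

Forward pass:
ES_A = 0; EF_A = 4
ES_B = 0; EF_B = 14
ES_C = 0; EF_C = 14
ES_D = 14; EF_D = 14+6 = 20
ES_E = 20; EF_E = 20+13 = 33
ES_F = 20; EF_F = 20+15 = 35
ES_G = max(EF_B=14, EF_D=20) = 20; EF_G = 20+4 = 24
ES_H = max(EF_A=4, EF_E=33, EF_F=35, EF_G=24) = 35; EF_H = 35+13 = 48
Expected project duration μ = 48 days. Critical path: C → D → F → H.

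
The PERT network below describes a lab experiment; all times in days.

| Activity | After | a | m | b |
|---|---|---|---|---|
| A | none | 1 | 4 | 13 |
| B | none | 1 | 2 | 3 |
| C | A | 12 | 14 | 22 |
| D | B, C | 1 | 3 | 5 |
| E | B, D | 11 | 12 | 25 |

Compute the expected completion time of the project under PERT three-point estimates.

37 days

te_A = (1 + 4·4 + 13)/6 = 30/6 = 5
te_B = (1 + 4·2 + 3)/6 = 12/6 = 2
te_C = (12 + 4·14 + 22)/6 = 90/6 = 15
te_D = (1 + 4·3 + 5)/6 = 18/6 = 3
te_E = (11 + 4·12 + 25)/6 = 84/6 = 14

Forward pass:
ES_A = 0; EF_A = 5
ES_B = 0; EF_B = 2
ES_C = 5; EF_C = 5+15 = 20
ES_D = max(EF_B=2, EF_C=20) = 20; EF_D = 20+3 = 23
ES_E = max(EF_B=2, EF_D=23) = 23; EF_E = 23+14 = 37
Expected project duration μ = 37 days. Critical path: A → C → D → E.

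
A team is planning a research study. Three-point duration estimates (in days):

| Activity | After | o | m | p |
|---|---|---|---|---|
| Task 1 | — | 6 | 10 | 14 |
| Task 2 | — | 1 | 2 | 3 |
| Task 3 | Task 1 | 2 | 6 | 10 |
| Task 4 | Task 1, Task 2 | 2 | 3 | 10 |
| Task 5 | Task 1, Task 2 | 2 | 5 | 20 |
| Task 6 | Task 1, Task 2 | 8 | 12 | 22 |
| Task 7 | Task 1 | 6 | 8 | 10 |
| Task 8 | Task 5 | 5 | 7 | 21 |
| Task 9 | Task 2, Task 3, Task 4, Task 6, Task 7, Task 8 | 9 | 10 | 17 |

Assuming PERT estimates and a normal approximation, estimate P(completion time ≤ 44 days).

0.943

te_Task 1 = (6 + 4·10 + 14)/6 = 60/6 = 10; σ²_Task 1 = ((14−6)/6)² = 1.778
te_Task 2 = (1 + 4·2 + 3)/6 = 12/6 = 2; σ²_Task 2 = ((3−1)/6)² = 0.111
te_Task 3 = (2 + 4·6 + 10)/6 = 36/6 = 6; σ²_Task 3 = ((10−2)/6)² = 1.778
te_Task 4 = (2 + 4·3 + 10)/6 = 24/6 = 4; σ²_Task 4 = ((10−2)/6)² = 1.778
te_Task 5 = (2 + 4·5 + 20)/6 = 42/6 = 7; σ²_Task 5 = ((20−2)/6)² = 9.000
te_Task 6 = (8 + 4·12 + 22)/6 = 78/6 = 13; σ²_Task 6 = ((22−8)/6)² = 5.444
te_Task 7 = (6 + 4·8 + 10)/6 = 48/6 = 8; σ²_Task 7 = ((10−6)/6)² = 0.444
te_Task 8 = (5 + 4·7 + 21)/6 = 54/6 = 9; σ²_Task 8 = ((21−5)/6)² = 7.111
te_Task 9 = (9 + 4·10 + 17)/6 = 66/6 = 11; σ²_Task 9 = ((17−9)/6)² = 1.778

Forward pass:
ES_Task 1 = 0; EF_Task 1 = 10
ES_Task 2 = 0; EF_Task 2 = 2
ES_Task 3 = 10; EF_Task 3 = 10+6 = 16
ES_Task 4 = max(EF_Task 1=10, EF_Task 2=2) = 10; EF_Task 4 = 10+4 = 14
ES_Task 5 = max(EF_Task 1=10, EF_Task 2=2) = 10; EF_Task 5 = 10+7 = 17
ES_Task 6 = max(EF_Task 1=10, EF_Task 2=2) = 10; EF_Task 6 = 10+13 = 23
ES_Task 7 = 10; EF_Task 7 = 10+8 = 18
ES_Task 8 = 17; EF_Task 8 = 17+9 = 26
ES_Task 9 = max(EF_Task 2=2, EF_Task 3=16, EF_Task 4=14, EF_Task 6=23, EF_Task 7=18, EF_Task 8=26) = 26; EF_Task 9 = 26+11 = 37
Expected project duration μ = 37 days. Critical path: Task 1 → Task 5 → Task 8 → Task 9.

Variance along critical path = 1.778 + 9.000 + 7.111 + 1.778 = 19.667; σ = √19.667 = 4.435 days.
Z = (44 − 37) / 4.435 = 1.578
P(T ≤ 44) = Φ(1.578) ≈ 0.943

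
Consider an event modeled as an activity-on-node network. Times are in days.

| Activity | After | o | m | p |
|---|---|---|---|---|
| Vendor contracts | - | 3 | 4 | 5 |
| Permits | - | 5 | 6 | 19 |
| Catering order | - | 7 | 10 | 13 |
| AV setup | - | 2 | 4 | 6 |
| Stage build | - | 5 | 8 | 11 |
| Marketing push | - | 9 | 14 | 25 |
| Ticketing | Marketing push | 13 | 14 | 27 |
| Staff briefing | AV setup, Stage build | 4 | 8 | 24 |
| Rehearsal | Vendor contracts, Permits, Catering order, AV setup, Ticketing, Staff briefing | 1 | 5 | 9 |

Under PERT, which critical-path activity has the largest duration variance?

te_Vendor contracts = (3 + 4·4 + 5)/6 = 24/6 = 4; σ²_Vendor contracts = ((5−3)/6)² = 0.111
te_Permits = (5 + 4·6 + 19)/6 = 48/6 = 8; σ²_Permits = ((19−5)/6)² = 5.444
te_Catering order = (7 + 4·10 + 13)/6 = 60/6 = 10; σ²_Catering order = ((13−7)/6)² = 1.000
te_AV setup = (2 + 4·4 + 6)/6 = 24/6 = 4; σ²_AV setup = ((6−2)/6)² = 0.444
te_Stage build = (5 + 4·8 + 11)/6 = 48/6 = 8; σ²_Stage build = ((11−5)/6)² = 1.000
te_Marketing push = (9 + 4·14 + 25)/6 = 90/6 = 15; σ²_Marketing push = ((25−9)/6)² = 7.111
te_Ticketing = (13 + 4·14 + 27)/6 = 96/6 = 16; σ²_Ticketing = ((27−13)/6)² = 5.444
te_Staff briefing = (4 + 4·8 + 24)/6 = 60/6 = 10; σ²_Staff briefing = ((24−4)/6)² = 11.111
te_Rehearsal = (1 + 4·5 + 9)/6 = 30/6 = 5; σ²_Rehearsal = ((9−1)/6)² = 1.778

Forward pass:
ES_Vendor contracts = 0; EF_Vendor contracts = 4
ES_Permits = 0; EF_Permits = 8
ES_Catering order = 0; EF_Catering order = 10
ES_AV setup = 0; EF_AV setup = 4
ES_Stage build = 0; EF_Stage build = 8
ES_Marketing push = 0; EF_Marketing push = 15
ES_Ticketing = 15; EF_Ticketing = 15+16 = 31
ES_Staff briefing = max(EF_AV setup=4, EF_Stage build=8) = 8; EF_Staff briefing = 8+10 = 18
ES_Rehearsal = max(EF_Vendor contracts=4, EF_Permits=8, EF_Catering order=10, EF_AV setup=4, EF_Ticketing=31, EF_Staff briefing=18) = 31; EF_Rehearsal = 31+5 = 36
Expected project duration μ = 36 days. Critical path: Marketing push → Ticketing → Rehearsal.

Variances on critical path: σ²_Marketing push=7.111, σ²_Ticketing=5.444, σ²_Rehearsal=1.778.
Largest is σ²_Marketing push = 7.111.

Marketing push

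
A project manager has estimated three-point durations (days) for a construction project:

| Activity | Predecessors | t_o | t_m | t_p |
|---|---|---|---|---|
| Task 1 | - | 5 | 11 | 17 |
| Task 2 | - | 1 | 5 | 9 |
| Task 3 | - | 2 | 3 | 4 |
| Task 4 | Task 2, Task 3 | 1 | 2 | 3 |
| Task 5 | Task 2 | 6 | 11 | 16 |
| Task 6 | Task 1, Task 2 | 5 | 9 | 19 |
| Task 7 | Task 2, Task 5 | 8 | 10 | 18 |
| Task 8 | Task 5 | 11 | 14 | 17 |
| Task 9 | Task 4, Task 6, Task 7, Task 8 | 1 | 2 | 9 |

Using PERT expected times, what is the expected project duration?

te_Task 1 = (5 + 4·11 + 17)/6 = 66/6 = 11
te_Task 2 = (1 + 4·5 + 9)/6 = 30/6 = 5
te_Task 3 = (2 + 4·3 + 4)/6 = 18/6 = 3
te_Task 4 = (1 + 4·2 + 3)/6 = 12/6 = 2
te_Task 5 = (6 + 4·11 + 16)/6 = 66/6 = 11
te_Task 6 = (5 + 4·9 + 19)/6 = 60/6 = 10
te_Task 7 = (8 + 4·10 + 18)/6 = 66/6 = 11
te_Task 8 = (11 + 4·14 + 17)/6 = 84/6 = 14
te_Task 9 = (1 + 4·2 + 9)/6 = 18/6 = 3

Forward pass:
ES_Task 1 = 0; EF_Task 1 = 11
ES_Task 2 = 0; EF_Task 2 = 5
ES_Task 3 = 0; EF_Task 3 = 3
ES_Task 4 = max(EF_Task 2=5, EF_Task 3=3) = 5; EF_Task 4 = 5+2 = 7
ES_Task 5 = 5; EF_Task 5 = 5+11 = 16
ES_Task 6 = max(EF_Task 1=11, EF_Task 2=5) = 11; EF_Task 6 = 11+10 = 21
ES_Task 7 = max(EF_Task 2=5, EF_Task 5=16) = 16; EF_Task 7 = 16+11 = 27
ES_Task 8 = 16; EF_Task 8 = 16+14 = 30
ES_Task 9 = max(EF_Task 4=7, EF_Task 6=21, EF_Task 7=27, EF_Task 8=30) = 30; EF_Task 9 = 30+3 = 33
Expected project duration μ = 33 days. Critical path: Task 2 → Task 5 → Task 8 → Task 9.

33 days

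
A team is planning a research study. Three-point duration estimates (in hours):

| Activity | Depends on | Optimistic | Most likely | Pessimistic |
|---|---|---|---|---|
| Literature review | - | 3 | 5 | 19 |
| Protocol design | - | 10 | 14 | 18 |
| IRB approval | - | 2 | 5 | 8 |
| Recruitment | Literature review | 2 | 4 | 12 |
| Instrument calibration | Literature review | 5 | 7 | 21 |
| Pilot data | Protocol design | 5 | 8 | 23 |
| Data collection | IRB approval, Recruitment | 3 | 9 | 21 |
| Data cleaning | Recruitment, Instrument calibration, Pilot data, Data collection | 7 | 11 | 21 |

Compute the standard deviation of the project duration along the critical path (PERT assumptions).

te_Literature review = (3 + 4·5 + 19)/6 = 42/6 = 7; σ²_Literature review = ((19−3)/6)² = 7.111
te_Protocol design = (10 + 4·14 + 18)/6 = 84/6 = 14; σ²_Protocol design = ((18−10)/6)² = 1.778
te_IRB approval = (2 + 4·5 + 8)/6 = 30/6 = 5; σ²_IRB approval = ((8−2)/6)² = 1.000
te_Recruitment = (2 + 4·4 + 12)/6 = 30/6 = 5; σ²_Recruitment = ((12−2)/6)² = 2.778
te_Instrument calibration = (5 + 4·7 + 21)/6 = 54/6 = 9; σ²_Instrument calibration = ((21−5)/6)² = 7.111
te_Pilot data = (5 + 4·8 + 23)/6 = 60/6 = 10; σ²_Pilot data = ((23−5)/6)² = 9.000
te_Data collection = (3 + 4·9 + 21)/6 = 60/6 = 10; σ²_Data collection = ((21−3)/6)² = 9.000
te_Data cleaning = (7 + 4·11 + 21)/6 = 72/6 = 12; σ²_Data cleaning = ((21−7)/6)² = 5.444

Forward pass:
ES_Literature review = 0; EF_Literature review = 7
ES_Protocol design = 0; EF_Protocol design = 14
ES_IRB approval = 0; EF_IRB approval = 5
ES_Recruitment = 7; EF_Recruitment = 7+5 = 12
ES_Instrument calibration = 7; EF_Instrument calibration = 7+9 = 16
ES_Pilot data = 14; EF_Pilot data = 14+10 = 24
ES_Data collection = max(EF_IRB approval=5, EF_Recruitment=12) = 12; EF_Data collection = 12+10 = 22
ES_Data cleaning = max(EF_Recruitment=12, EF_Instrument calibration=16, EF_Pilot data=24, EF_Data collection=22) = 24; EF_Data cleaning = 24+12 = 36
Expected project duration μ = 36 hours. Critical path: Protocol design → Pilot data → Data cleaning.

Variance along critical path = 1.778 + 9.000 + 5.444 = 16.222
σ = √16.222 = 4.028 hours

4.03 hours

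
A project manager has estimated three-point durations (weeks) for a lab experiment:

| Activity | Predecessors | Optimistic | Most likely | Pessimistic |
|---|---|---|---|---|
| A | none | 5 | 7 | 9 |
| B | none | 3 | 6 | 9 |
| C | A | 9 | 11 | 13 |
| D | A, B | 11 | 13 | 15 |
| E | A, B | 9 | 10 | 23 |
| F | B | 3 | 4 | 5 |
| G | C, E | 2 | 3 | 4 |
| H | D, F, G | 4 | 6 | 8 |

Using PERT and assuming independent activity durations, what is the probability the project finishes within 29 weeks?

0.653

te_A = (5 + 4·7 + 9)/6 = 42/6 = 7; σ²_A = ((9−5)/6)² = 0.444
te_B = (3 + 4·6 + 9)/6 = 36/6 = 6; σ²_B = ((9−3)/6)² = 1.000
te_C = (9 + 4·11 + 13)/6 = 66/6 = 11; σ²_C = ((13−9)/6)² = 0.444
te_D = (11 + 4·13 + 15)/6 = 78/6 = 13; σ²_D = ((15−11)/6)² = 0.444
te_E = (9 + 4·10 + 23)/6 = 72/6 = 12; σ²_E = ((23−9)/6)² = 5.444
te_F = (3 + 4·4 + 5)/6 = 24/6 = 4; σ²_F = ((5−3)/6)² = 0.111
te_G = (2 + 4·3 + 4)/6 = 18/6 = 3; σ²_G = ((4−2)/6)² = 0.111
te_H = (4 + 4·6 + 8)/6 = 36/6 = 6; σ²_H = ((8−4)/6)² = 0.444

Forward pass:
ES_A = 0; EF_A = 7
ES_B = 0; EF_B = 6
ES_C = 7; EF_C = 7+11 = 18
ES_D = max(EF_A=7, EF_B=6) = 7; EF_D = 7+13 = 20
ES_E = max(EF_A=7, EF_B=6) = 7; EF_E = 7+12 = 19
ES_F = 6; EF_F = 6+4 = 10
ES_G = max(EF_C=18, EF_E=19) = 19; EF_G = 19+3 = 22
ES_H = max(EF_D=20, EF_F=10, EF_G=22) = 22; EF_H = 22+6 = 28
Expected project duration μ = 28 weeks. Critical path: A → E → G → H.

Variance along critical path = 0.444 + 5.444 + 0.111 + 0.444 = 6.444; σ = √6.444 = 2.539 weeks.
Z = (29 − 28) / 2.539 = 0.394
P(T ≤ 29) = Φ(0.394) ≈ 0.653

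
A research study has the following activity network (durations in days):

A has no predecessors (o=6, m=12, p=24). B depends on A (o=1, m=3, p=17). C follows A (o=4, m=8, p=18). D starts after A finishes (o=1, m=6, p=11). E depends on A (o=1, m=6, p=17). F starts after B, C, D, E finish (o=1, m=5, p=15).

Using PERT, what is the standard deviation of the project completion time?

4.46 days

te_A = (6 + 4·12 + 24)/6 = 78/6 = 13; σ²_A = ((24−6)/6)² = 9.000
te_B = (1 + 4·3 + 17)/6 = 30/6 = 5; σ²_B = ((17−1)/6)² = 7.111
te_C = (4 + 4·8 + 18)/6 = 54/6 = 9; σ²_C = ((18−4)/6)² = 5.444
te_D = (1 + 4·6 + 11)/6 = 36/6 = 6; σ²_D = ((11−1)/6)² = 2.778
te_E = (1 + 4·6 + 17)/6 = 42/6 = 7; σ²_E = ((17−1)/6)² = 7.111
te_F = (1 + 4·5 + 15)/6 = 36/6 = 6; σ²_F = ((15−1)/6)² = 5.444

Forward pass:
ES_A = 0; EF_A = 13
ES_B = 13; EF_B = 13+5 = 18
ES_C = 13; EF_C = 13+9 = 22
ES_D = 13; EF_D = 13+6 = 19
ES_E = 13; EF_E = 13+7 = 20
ES_F = max(EF_B=18, EF_C=22, EF_D=19, EF_E=20) = 22; EF_F = 22+6 = 28
Expected project duration μ = 28 days. Critical path: A → C → F.

Variance along critical path = 9.000 + 5.444 + 5.444 = 19.889
σ = √19.889 = 4.460 days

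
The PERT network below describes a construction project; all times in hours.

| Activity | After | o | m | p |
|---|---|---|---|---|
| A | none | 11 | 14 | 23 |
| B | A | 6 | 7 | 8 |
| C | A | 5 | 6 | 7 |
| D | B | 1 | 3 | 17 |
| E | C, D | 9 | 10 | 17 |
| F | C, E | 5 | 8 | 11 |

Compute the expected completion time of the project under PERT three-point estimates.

46 hours

te_A = (11 + 4·14 + 23)/6 = 90/6 = 15
te_B = (6 + 4·7 + 8)/6 = 42/6 = 7
te_C = (5 + 4·6 + 7)/6 = 36/6 = 6
te_D = (1 + 4·3 + 17)/6 = 30/6 = 5
te_E = (9 + 4·10 + 17)/6 = 66/6 = 11
te_F = (5 + 4·8 + 11)/6 = 48/6 = 8

Forward pass:
ES_A = 0; EF_A = 15
ES_B = 15; EF_B = 15+7 = 22
ES_C = 15; EF_C = 15+6 = 21
ES_D = 22; EF_D = 22+5 = 27
ES_E = max(EF_C=21, EF_D=27) = 27; EF_E = 27+11 = 38
ES_F = max(EF_C=21, EF_E=38) = 38; EF_F = 38+8 = 46
Expected project duration μ = 46 hours. Critical path: A → B → D → E → F.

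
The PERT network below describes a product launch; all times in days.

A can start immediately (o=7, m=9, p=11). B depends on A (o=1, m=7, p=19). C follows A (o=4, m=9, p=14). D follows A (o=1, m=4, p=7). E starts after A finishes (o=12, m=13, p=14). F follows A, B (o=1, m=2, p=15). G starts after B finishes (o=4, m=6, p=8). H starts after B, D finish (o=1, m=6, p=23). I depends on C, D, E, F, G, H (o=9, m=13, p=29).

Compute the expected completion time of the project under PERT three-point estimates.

te_A = (7 + 4·9 + 11)/6 = 54/6 = 9
te_B = (1 + 4·7 + 19)/6 = 48/6 = 8
te_C = (4 + 4·9 + 14)/6 = 54/6 = 9
te_D = (1 + 4·4 + 7)/6 = 24/6 = 4
te_E = (12 + 4·13 + 14)/6 = 78/6 = 13
te_F = (1 + 4·2 + 15)/6 = 24/6 = 4
te_G = (4 + 4·6 + 8)/6 = 36/6 = 6
te_H = (1 + 4·6 + 23)/6 = 48/6 = 8
te_I = (9 + 4·13 + 29)/6 = 90/6 = 15

Forward pass:
ES_A = 0; EF_A = 9
ES_B = 9; EF_B = 9+8 = 17
ES_C = 9; EF_C = 9+9 = 18
ES_D = 9; EF_D = 9+4 = 13
ES_E = 9; EF_E = 9+13 = 22
ES_F = max(EF_A=9, EF_B=17) = 17; EF_F = 17+4 = 21
ES_G = 17; EF_G = 17+6 = 23
ES_H = max(EF_B=17, EF_D=13) = 17; EF_H = 17+8 = 25
ES_I = max(EF_C=18, EF_D=13, EF_E=22, EF_F=21, EF_G=23, EF_H=25) = 25; EF_I = 25+15 = 40
Expected project duration μ = 40 days. Critical path: A → B → H → I.

40 days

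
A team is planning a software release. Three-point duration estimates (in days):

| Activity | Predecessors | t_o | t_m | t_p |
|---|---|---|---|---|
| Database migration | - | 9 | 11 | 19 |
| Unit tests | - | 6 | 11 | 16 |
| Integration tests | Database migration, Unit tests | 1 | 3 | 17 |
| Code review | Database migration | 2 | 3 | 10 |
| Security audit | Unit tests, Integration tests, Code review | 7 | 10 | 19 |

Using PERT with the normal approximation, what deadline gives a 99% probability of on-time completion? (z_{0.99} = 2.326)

36.7 days

te_Database migration = (9 + 4·11 + 19)/6 = 72/6 = 12; σ²_Database migration = ((19−9)/6)² = 2.778
te_Unit tests = (6 + 4·11 + 16)/6 = 66/6 = 11; σ²_Unit tests = ((16−6)/6)² = 2.778
te_Integration tests = (1 + 4·3 + 17)/6 = 30/6 = 5; σ²_Integration tests = ((17−1)/6)² = 7.111
te_Code review = (2 + 4·3 + 10)/6 = 24/6 = 4; σ²_Code review = ((10−2)/6)² = 1.778
te_Security audit = (7 + 4·10 + 19)/6 = 66/6 = 11; σ²_Security audit = ((19−7)/6)² = 4.000

Forward pass:
ES_Database migration = 0; EF_Database migration = 12
ES_Unit tests = 0; EF_Unit tests = 11
ES_Integration tests = max(EF_Database migration=12, EF_Unit tests=11) = 12; EF_Integration tests = 12+5 = 17
ES_Code review = 12; EF_Code review = 12+4 = 16
ES_Security audit = max(EF_Unit tests=11, EF_Integration tests=17, EF_Code review=16) = 17; EF_Security audit = 17+11 = 28
Expected project duration μ = 28 days. Critical path: Database migration → Integration tests → Security audit.

Variance along critical path = 2.778 + 7.111 + 4.000 = 13.889; σ = 3.727 days.
D = μ + z·σ = 28 + 2.326·3.727 = 36.7 days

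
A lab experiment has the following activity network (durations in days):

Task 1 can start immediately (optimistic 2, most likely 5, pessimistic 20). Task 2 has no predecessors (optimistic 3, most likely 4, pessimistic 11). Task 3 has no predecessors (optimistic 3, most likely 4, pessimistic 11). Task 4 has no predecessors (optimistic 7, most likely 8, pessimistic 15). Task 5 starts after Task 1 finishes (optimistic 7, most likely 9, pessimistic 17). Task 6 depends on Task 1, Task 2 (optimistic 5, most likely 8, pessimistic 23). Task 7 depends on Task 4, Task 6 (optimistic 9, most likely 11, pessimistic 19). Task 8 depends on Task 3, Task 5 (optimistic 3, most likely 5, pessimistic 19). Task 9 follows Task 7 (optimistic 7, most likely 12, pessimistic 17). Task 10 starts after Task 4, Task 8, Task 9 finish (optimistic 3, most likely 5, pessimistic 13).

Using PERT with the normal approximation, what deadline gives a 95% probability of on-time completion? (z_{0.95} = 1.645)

te_Task 1 = (2 + 4·5 + 20)/6 = 42/6 = 7; σ²_Task 1 = ((20−2)/6)² = 9.000
te_Task 2 = (3 + 4·4 + 11)/6 = 30/6 = 5; σ²_Task 2 = ((11−3)/6)² = 1.778
te_Task 3 = (3 + 4·4 + 11)/6 = 30/6 = 5; σ²_Task 3 = ((11−3)/6)² = 1.778
te_Task 4 = (7 + 4·8 + 15)/6 = 54/6 = 9; σ²_Task 4 = ((15−7)/6)² = 1.778
te_Task 5 = (7 + 4·9 + 17)/6 = 60/6 = 10; σ²_Task 5 = ((17−7)/6)² = 2.778
te_Task 6 = (5 + 4·8 + 23)/6 = 60/6 = 10; σ²_Task 6 = ((23−5)/6)² = 9.000
te_Task 7 = (9 + 4·11 + 19)/6 = 72/6 = 12; σ²_Task 7 = ((19−9)/6)² = 2.778
te_Task 8 = (3 + 4·5 + 19)/6 = 42/6 = 7; σ²_Task 8 = ((19−3)/6)² = 7.111
te_Task 9 = (7 + 4·12 + 17)/6 = 72/6 = 12; σ²_Task 9 = ((17−7)/6)² = 2.778
te_Task 10 = (3 + 4·5 + 13)/6 = 36/6 = 6; σ²_Task 10 = ((13−3)/6)² = 2.778

Forward pass:
ES_Task 1 = 0; EF_Task 1 = 7
ES_Task 2 = 0; EF_Task 2 = 5
ES_Task 3 = 0; EF_Task 3 = 5
ES_Task 4 = 0; EF_Task 4 = 9
ES_Task 5 = 7; EF_Task 5 = 7+10 = 17
ES_Task 6 = max(EF_Task 1=7, EF_Task 2=5) = 7; EF_Task 6 = 7+10 = 17
ES_Task 7 = max(EF_Task 4=9, EF_Task 6=17) = 17; EF_Task 7 = 17+12 = 29
ES_Task 8 = max(EF_Task 3=5, EF_Task 5=17) = 17; EF_Task 8 = 17+7 = 24
ES_Task 9 = 29; EF_Task 9 = 29+12 = 41
ES_Task 10 = max(EF_Task 4=9, EF_Task 8=24, EF_Task 9=41) = 41; EF_Task 10 = 41+6 = 47
Expected project duration μ = 47 days. Critical path: Task 1 → Task 6 → Task 7 → Task 9 → Task 10.

Variance along critical path = 9.000 + 9.000 + 2.778 + 2.778 + 2.778 = 26.333; σ = 5.132 days.
D = μ + z·σ = 47 + 1.645·5.132 = 55.4 days

55.4 days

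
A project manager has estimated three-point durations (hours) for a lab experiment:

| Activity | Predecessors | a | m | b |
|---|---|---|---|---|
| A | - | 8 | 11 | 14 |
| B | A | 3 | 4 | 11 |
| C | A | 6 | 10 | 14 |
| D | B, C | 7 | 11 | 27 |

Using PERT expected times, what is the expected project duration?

34 hours

te_A = (8 + 4·11 + 14)/6 = 66/6 = 11
te_B = (3 + 4·4 + 11)/6 = 30/6 = 5
te_C = (6 + 4·10 + 14)/6 = 60/6 = 10
te_D = (7 + 4·11 + 27)/6 = 78/6 = 13

Forward pass:
ES_A = 0; EF_A = 11
ES_B = 11; EF_B = 11+5 = 16
ES_C = 11; EF_C = 11+10 = 21
ES_D = max(EF_B=16, EF_C=21) = 21; EF_D = 21+13 = 34
Expected project duration μ = 34 hours. Critical path: A → C → D.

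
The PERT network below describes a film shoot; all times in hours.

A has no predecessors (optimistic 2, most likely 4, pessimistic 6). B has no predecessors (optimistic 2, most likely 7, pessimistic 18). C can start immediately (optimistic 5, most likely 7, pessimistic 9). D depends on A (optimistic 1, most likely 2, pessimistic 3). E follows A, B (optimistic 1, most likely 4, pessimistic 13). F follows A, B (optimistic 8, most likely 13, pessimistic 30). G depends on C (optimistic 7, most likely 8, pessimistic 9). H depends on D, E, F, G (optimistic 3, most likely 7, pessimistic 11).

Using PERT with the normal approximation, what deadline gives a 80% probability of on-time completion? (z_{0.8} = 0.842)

34.0 hours

te_A = (2 + 4·4 + 6)/6 = 24/6 = 4; σ²_A = ((6−2)/6)² = 0.444
te_B = (2 + 4·7 + 18)/6 = 48/6 = 8; σ²_B = ((18−2)/6)² = 7.111
te_C = (5 + 4·7 + 9)/6 = 42/6 = 7; σ²_C = ((9−5)/6)² = 0.444
te_D = (1 + 4·2 + 3)/6 = 12/6 = 2; σ²_D = ((3−1)/6)² = 0.111
te_E = (1 + 4·4 + 13)/6 = 30/6 = 5; σ²_E = ((13−1)/6)² = 4.000
te_F = (8 + 4·13 + 30)/6 = 90/6 = 15; σ²_F = ((30−8)/6)² = 13.444
te_G = (7 + 4·8 + 9)/6 = 48/6 = 8; σ²_G = ((9−7)/6)² = 0.111
te_H = (3 + 4·7 + 11)/6 = 42/6 = 7; σ²_H = ((11−3)/6)² = 1.778

Forward pass:
ES_A = 0; EF_A = 4
ES_B = 0; EF_B = 8
ES_C = 0; EF_C = 7
ES_D = 4; EF_D = 4+2 = 6
ES_E = max(EF_A=4, EF_B=8) = 8; EF_E = 8+5 = 13
ES_F = max(EF_A=4, EF_B=8) = 8; EF_F = 8+15 = 23
ES_G = 7; EF_G = 7+8 = 15
ES_H = max(EF_D=6, EF_E=13, EF_F=23, EF_G=15) = 23; EF_H = 23+7 = 30
Expected project duration μ = 30 hours. Critical path: B → F → H.

Variance along critical path = 7.111 + 13.444 + 1.778 = 22.333; σ = 4.726 hours.
D = μ + z·σ = 30 + 0.842·4.726 = 34.0 hours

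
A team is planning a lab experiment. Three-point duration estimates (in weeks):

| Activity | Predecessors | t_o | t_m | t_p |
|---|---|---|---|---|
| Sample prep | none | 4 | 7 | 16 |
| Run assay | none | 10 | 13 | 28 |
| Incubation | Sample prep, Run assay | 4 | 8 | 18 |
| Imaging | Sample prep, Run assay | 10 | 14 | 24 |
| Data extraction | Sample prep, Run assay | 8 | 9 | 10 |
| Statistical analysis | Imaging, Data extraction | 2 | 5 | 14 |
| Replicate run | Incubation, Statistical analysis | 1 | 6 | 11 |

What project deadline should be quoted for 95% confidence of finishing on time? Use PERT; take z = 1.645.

te_Sample prep = (4 + 4·7 + 16)/6 = 48/6 = 8; σ²_Sample prep = ((16−4)/6)² = 4.000
te_Run assay = (10 + 4·13 + 28)/6 = 90/6 = 15; σ²_Run assay = ((28−10)/6)² = 9.000
te_Incubation = (4 + 4·8 + 18)/6 = 54/6 = 9; σ²_Incubation = ((18−4)/6)² = 5.444
te_Imaging = (10 + 4·14 + 24)/6 = 90/6 = 15; σ²_Imaging = ((24−10)/6)² = 5.444
te_Data extraction = (8 + 4·9 + 10)/6 = 54/6 = 9; σ²_Data extraction = ((10−8)/6)² = 0.111
te_Statistical analysis = (2 + 4·5 + 14)/6 = 36/6 = 6; σ²_Statistical analysis = ((14−2)/6)² = 4.000
te_Replicate run = (1 + 4·6 + 11)/6 = 36/6 = 6; σ²_Replicate run = ((11−1)/6)² = 2.778

Forward pass:
ES_Sample prep = 0; EF_Sample prep = 8
ES_Run assay = 0; EF_Run assay = 15
ES_Incubation = max(EF_Sample prep=8, EF_Run assay=15) = 15; EF_Incubation = 15+9 = 24
ES_Imaging = max(EF_Sample prep=8, EF_Run assay=15) = 15; EF_Imaging = 15+15 = 30
ES_Data extraction = max(EF_Sample prep=8, EF_Run assay=15) = 15; EF_Data extraction = 15+9 = 24
ES_Statistical analysis = max(EF_Imaging=30, EF_Data extraction=24) = 30; EF_Statistical analysis = 30+6 = 36
ES_Replicate run = max(EF_Incubation=24, EF_Statistical analysis=36) = 36; EF_Replicate run = 36+6 = 42
Expected project duration μ = 42 weeks. Critical path: Run assay → Imaging → Statistical analysis → Replicate run.

Variance along critical path = 9.000 + 5.444 + 4.000 + 2.778 = 21.222; σ = 4.607 weeks.
D = μ + z·σ = 42 + 1.645·4.607 = 49.6 weeks

49.6 weeks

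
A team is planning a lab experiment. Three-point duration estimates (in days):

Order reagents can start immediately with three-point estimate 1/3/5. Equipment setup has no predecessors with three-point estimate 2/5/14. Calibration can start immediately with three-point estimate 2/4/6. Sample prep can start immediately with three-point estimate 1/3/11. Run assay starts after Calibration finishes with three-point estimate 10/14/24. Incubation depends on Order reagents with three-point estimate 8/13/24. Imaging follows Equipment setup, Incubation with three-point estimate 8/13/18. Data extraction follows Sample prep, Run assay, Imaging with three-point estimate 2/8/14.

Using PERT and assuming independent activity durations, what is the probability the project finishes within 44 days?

te_Order reagents = (1 + 4·3 + 5)/6 = 18/6 = 3; σ²_Order reagents = ((5−1)/6)² = 0.444
te_Equipment setup = (2 + 4·5 + 14)/6 = 36/6 = 6; σ²_Equipment setup = ((14−2)/6)² = 4.000
te_Calibration = (2 + 4·4 + 6)/6 = 24/6 = 4; σ²_Calibration = ((6−2)/6)² = 0.444
te_Sample prep = (1 + 4·3 + 11)/6 = 24/6 = 4; σ²_Sample prep = ((11−1)/6)² = 2.778
te_Run assay = (10 + 4·14 + 24)/6 = 90/6 = 15; σ²_Run assay = ((24−10)/6)² = 5.444
te_Incubation = (8 + 4·13 + 24)/6 = 84/6 = 14; σ²_Incubation = ((24−8)/6)² = 7.111
te_Imaging = (8 + 4·13 + 18)/6 = 78/6 = 13; σ²_Imaging = ((18−8)/6)² = 2.778
te_Data extraction = (2 + 4·8 + 14)/6 = 48/6 = 8; σ²_Data extraction = ((14−2)/6)² = 4.000

Forward pass:
ES_Order reagents = 0; EF_Order reagents = 3
ES_Equipment setup = 0; EF_Equipment setup = 6
ES_Calibration = 0; EF_Calibration = 4
ES_Sample prep = 0; EF_Sample prep = 4
ES_Run assay = 4; EF_Run assay = 4+15 = 19
ES_Incubation = 3; EF_Incubation = 3+14 = 17
ES_Imaging = max(EF_Equipment setup=6, EF_Incubation=17) = 17; EF_Imaging = 17+13 = 30
ES_Data extraction = max(EF_Sample prep=4, EF_Run assay=19, EF_Imaging=30) = 30; EF_Data extraction = 30+8 = 38
Expected project duration μ = 38 days. Critical path: Order reagents → Incubation → Imaging → Data extraction.

Variance along critical path = 0.444 + 7.111 + 2.778 + 4.000 = 14.333; σ = √14.333 = 3.786 days.
Z = (44 − 38) / 3.786 = 1.585
P(T ≤ 44) = Φ(1.585) ≈ 0.943

0.943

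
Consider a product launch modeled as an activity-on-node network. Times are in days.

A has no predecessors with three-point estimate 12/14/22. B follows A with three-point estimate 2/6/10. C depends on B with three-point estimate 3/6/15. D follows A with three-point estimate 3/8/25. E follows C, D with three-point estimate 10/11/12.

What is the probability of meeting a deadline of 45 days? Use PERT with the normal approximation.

te_A = (12 + 4·14 + 22)/6 = 90/6 = 15; σ²_A = ((22−12)/6)² = 2.778
te_B = (2 + 4·6 + 10)/6 = 36/6 = 6; σ²_B = ((10−2)/6)² = 1.778
te_C = (3 + 4·6 + 15)/6 = 42/6 = 7; σ²_C = ((15−3)/6)² = 4.000
te_D = (3 + 4·8 + 25)/6 = 60/6 = 10; σ²_D = ((25−3)/6)² = 13.444
te_E = (10 + 4·11 + 12)/6 = 66/6 = 11; σ²_E = ((12−10)/6)² = 0.111

Forward pass:
ES_A = 0; EF_A = 15
ES_B = 15; EF_B = 15+6 = 21
ES_C = 21; EF_C = 21+7 = 28
ES_D = 15; EF_D = 15+10 = 25
ES_E = max(EF_C=28, EF_D=25) = 28; EF_E = 28+11 = 39
Expected project duration μ = 39 days. Critical path: A → B → C → E.

Variance along critical path = 2.778 + 1.778 + 4.000 + 0.111 = 8.667; σ = √8.667 = 2.944 days.
Z = (45 − 39) / 2.944 = 2.038
P(T ≤ 45) = Φ(2.038) ≈ 0.979

0.979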